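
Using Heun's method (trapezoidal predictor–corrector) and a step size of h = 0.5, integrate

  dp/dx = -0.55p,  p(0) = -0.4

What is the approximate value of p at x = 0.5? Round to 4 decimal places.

Heun: k1 = f(x_n, p_n); k2 = f(x_n + h, p_n + h·k1); p_{n+1} = p_n + (h/2)·(k1 + k2).
x=0.000000, p=-0.400000:
  k1 = f(0.000000, -0.400000) = 0.220000
  k2 = f(0.500000, -0.290000) = 0.159500
  p ← -0.400000 + (0.5/2)·(0.220000 + 0.159500) = -0.305125
p(0.5) ≈ -0.3051

-0.3051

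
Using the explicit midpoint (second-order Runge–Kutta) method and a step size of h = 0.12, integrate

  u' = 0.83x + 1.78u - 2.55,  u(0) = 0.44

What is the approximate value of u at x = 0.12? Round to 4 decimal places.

Midpoint: k1 = f(x_n, u_n); k2 = f(x_n + h/2, u_n + (h/2)·k1); u_{n+1} = u_n + h·k2.
x=0.000000, u=0.440000:
  k1 = f(0.000000, 0.440000) = -1.766800
  k2 = f(0.060000, 0.333992) = -1.905694
  u ← 0.440000 + 0.12·(-1.905694) = 0.211317
u(0.12) ≈ 0.2113

0.2113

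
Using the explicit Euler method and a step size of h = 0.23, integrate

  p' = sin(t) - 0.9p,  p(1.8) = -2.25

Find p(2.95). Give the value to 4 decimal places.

Euler: p_{n+1} = p_n + h·f(t_n, p_n).
t=1.800000, p=-2.250000: f=2.998848 → p ← -2.250000 + 0.23·2.998848 = -1.560265
t=2.030000, p=-1.560265: f=2.300644 → p ← -1.560265 + 0.23·2.300644 = -1.031117
t=2.260000, p=-1.031117: f=1.699758 → p ← -1.031117 + 0.23·1.699758 = -0.640173
t=2.490000, p=-0.640173: f=1.182609 → p ← -0.640173 + 0.23·1.182609 = -0.368173
t=2.720000, p=-0.368173: f=0.740569 → p ← -0.368173 + 0.23·0.740569 = -0.197842
p(2.95) ≈ -0.1978

-0.1978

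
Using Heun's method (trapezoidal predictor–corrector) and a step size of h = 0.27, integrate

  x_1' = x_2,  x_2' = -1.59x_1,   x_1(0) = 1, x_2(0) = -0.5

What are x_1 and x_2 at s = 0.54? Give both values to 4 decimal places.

0.5172, -1.1946

Heun on (x_1,x_2): k1 = f(s_n, state_n); k2 = f(s_n + h, state_n + h·k1); state_{n+1} = state_n + (h/2)·(k1 + k2).
0.000000: (1.000000, -0.500000)
  k1 = (-0.500000, -1.590000)
  predictor → (0.865000, -0.929300)
  k2 = (-0.929300, -1.375350)
  → (0.807044, -0.900322)
0.270000: (0.807044, -0.900322)
  k1 = (-0.900322, -1.283201)
  predictor → (0.563957, -1.246786)
  k2 = (-1.246786, -0.896692)
  → (0.517185, -1.194608)
(x_1(0.54), x_2(0.54)) ≈ (0.5172, -1.1946)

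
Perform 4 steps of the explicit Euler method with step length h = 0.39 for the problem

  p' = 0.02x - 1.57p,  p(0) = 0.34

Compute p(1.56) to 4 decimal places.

Euler: p_{n+1} = p_n + h·f(x_n, p_n).
x=0.000000, p=0.340000: f=-0.533800 → p ← 0.340000 + 0.39·(-0.533800) = 0.131818
x=0.390000, p=0.131818: f=-0.199154 → p ← 0.131818 + 0.39·(-0.199154) = 0.054148
x=0.780000, p=0.054148: f=-0.069412 → p ← 0.054148 + 0.39·(-0.069412) = 0.027077
x=1.170000, p=0.027077: f=-0.019111 → p ← 0.027077 + 0.39·(-0.019111) = 0.019624
p(1.56) ≈ 0.0196

0.0196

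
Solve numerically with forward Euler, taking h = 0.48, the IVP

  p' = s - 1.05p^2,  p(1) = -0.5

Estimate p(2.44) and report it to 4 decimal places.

Euler: p_{n+1} = p_n + h·f(s_n, p_n).
s=1.000000, p=-0.500000: f=0.737500 → p ← -0.500000 + 0.48·0.737500 = -0.146000
s=1.480000, p=-0.146000: f=1.457618 → p ← -0.146000 + 0.48·1.457618 = 0.553657
s=1.960000, p=0.553657: f=1.638137 → p ← 0.553657 + 0.48·1.638137 = 1.339963
p(2.44) ≈ 1.3400

1.3400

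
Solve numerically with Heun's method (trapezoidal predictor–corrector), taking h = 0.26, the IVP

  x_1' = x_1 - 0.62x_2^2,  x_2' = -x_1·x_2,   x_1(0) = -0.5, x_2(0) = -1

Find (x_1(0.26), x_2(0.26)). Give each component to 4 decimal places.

Heun on (x_1,x_2): k1 = f(t_n, state_n); k2 = f(t_n + h, state_n + h·k1); state_{n+1} = state_n + (h/2)·(k1 + k2).
0.000000: (-0.500000, -1.000000)
  k1 = (-1.120000, -0.500000)
  predictor → (-0.791200, -1.130000)
  k2 = (-1.582878, -0.894056)
  → (-0.851374, -1.181227)
(x_1(0.26), x_2(0.26)) ≈ (-0.8514, -1.1812)

-0.8514, -1.1812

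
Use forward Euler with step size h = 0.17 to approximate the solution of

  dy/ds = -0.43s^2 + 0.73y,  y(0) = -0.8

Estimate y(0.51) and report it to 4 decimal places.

-1.1472

Euler: y_{n+1} = y_n + h·f(s_n, y_n).
s=0.000000, y=-0.800000: f=-0.584000 → y ← -0.800000 + 0.17·(-0.584000) = -0.899280
s=0.170000, y=-0.899280: f=-0.668901 → y ← -0.899280 + 0.17·(-0.668901) = -1.012993
s=0.340000, y=-1.012993: f=-0.789193 → y ← -1.012993 + 0.17·(-0.789193) = -1.147156
y(0.51) ≈ -1.1472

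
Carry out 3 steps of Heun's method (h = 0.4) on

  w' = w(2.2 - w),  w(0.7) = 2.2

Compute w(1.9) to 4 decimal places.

2.2000

Heun: k1 = f(t_n, w_n); k2 = f(t_n + h, w_n + h·k1); w_{n+1} = w_n + (h/2)·(k1 + k2).
t=0.700000, w=2.200000:
  k1 = f(0.700000, 2.200000) = 0.000000
  k2 = f(1.100000, 2.200000) = 0.000000
  w ← 2.200000 + (0.4/2)·(0.000000 + 0.000000) = 2.200000
t=1.100000, w=2.200000:
  k1 = f(1.100000, 2.200000) = 0.000000
  k2 = f(1.500000, 2.200000) = 0.000000
  w ← 2.200000 + (0.4/2)·(0.000000 + 0.000000) = 2.200000
t=1.500000, w=2.200000:
  k1 = f(1.500000, 2.200000) = 0.000000
  k2 = f(1.900000, 2.200000) = 0.000000
  w ← 2.200000 + (0.4/2)·(0.000000 + 0.000000) = 2.200000
w(1.9) ≈ 2.2000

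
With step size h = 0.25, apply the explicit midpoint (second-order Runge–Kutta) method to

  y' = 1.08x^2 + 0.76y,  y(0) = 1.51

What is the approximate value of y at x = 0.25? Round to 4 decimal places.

1.8284

Midpoint: k1 = f(x_n, y_n); k2 = f(x_n + h/2, y_n + (h/2)·k1); y_{n+1} = y_n + h·k2.
x=0.000000, y=1.510000:
  k1 = f(0.000000, 1.510000) = 1.147600
  k2 = f(0.125000, 1.653450) = 1.273497
  y ← 1.510000 + 0.25·1.273497 = 1.828374
y(0.25) ≈ 1.8284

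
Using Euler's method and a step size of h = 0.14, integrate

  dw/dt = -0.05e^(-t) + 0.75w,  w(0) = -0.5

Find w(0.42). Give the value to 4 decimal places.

Euler: w_{n+1} = w_n + h·f(t_n, w_n).
t=0.000000, w=-0.500000: f=-0.425000 → w ← -0.500000 + 0.14·(-0.425000) = -0.559500
t=0.140000, w=-0.559500: f=-0.463093 → w ← -0.559500 + 0.14·(-0.463093) = -0.624333
t=0.280000, w=-0.624333: f=-0.506039 → w ← -0.624333 + 0.14·(-0.506039) = -0.695178
w(0.42) ≈ -0.6952

-0.6952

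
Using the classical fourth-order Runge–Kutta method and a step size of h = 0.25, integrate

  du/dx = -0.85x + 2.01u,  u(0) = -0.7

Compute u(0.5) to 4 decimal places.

RK4: k1 = f(x_n, u_n); k2 = f(x_n + h/2, u_n + (h/2)·k1); k3 = f(x_n + h/2, u_n + (h/2)·k2); k4 = f(x_n + h, u_n + h·k3); u_{n+1} = u_n + (h/6)·(k1 + 2k2 + 2k3 + k4).
x=0.000000, u=-0.700000:
  k1 = f(0.000000, -0.700000) = -1.407000
  k2 = f(0.125000, -0.875875) = -1.866759
  k3 = f(0.125000, -0.933345) = -1.982273
  k4 = f(0.250000, -1.195568) = -2.615592
  u ← -0.700000 + (0.25/6)·(k1 + 2k2 + 2k3 + k4) = -1.188361
x=0.250000, u=-1.188361:
  k1 = f(0.250000, -1.188361) = -2.601105
  k2 = f(0.375000, -1.513499) = -3.360883
  k3 = f(0.375000, -1.608471) = -3.551777
  k4 = f(0.500000, -2.076305) = -4.598373
  u ← -1.188361 + (0.25/6)·(k1 + 2k2 + 2k3 + k4) = -2.064394
u(0.5) ≈ -2.0644

-2.0644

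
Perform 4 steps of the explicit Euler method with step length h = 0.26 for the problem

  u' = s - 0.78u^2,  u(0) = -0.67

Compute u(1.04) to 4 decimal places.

-0.7390

Euler: u_{n+1} = u_n + h·f(s_n, u_n).
s=0.000000, u=-0.670000: f=-0.350142 → u ← -0.670000 + 0.26·(-0.350142) = -0.761037
s=0.260000, u=-0.761037: f=-0.191758 → u ← -0.761037 + 0.26·(-0.191758) = -0.810894
s=0.520000, u=-0.810894: f=0.007112 → u ← -0.810894 + 0.26·0.007112 = -0.809045
s=0.780000, u=-0.809045: f=0.269448 → u ← -0.809045 + 0.26·0.269448 = -0.738989
u(1.04) ≈ -0.7390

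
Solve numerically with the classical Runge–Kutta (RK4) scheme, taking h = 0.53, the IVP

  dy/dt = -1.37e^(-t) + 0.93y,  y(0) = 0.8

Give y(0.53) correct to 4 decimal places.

RK4: k1 = f(t_n, y_n); k2 = f(t_n + h/2, y_n + (h/2)·k1); k3 = f(t_n + h/2, y_n + (h/2)·k2); k4 = f(t_n + h, y_n + h·k3); y_{n+1} = y_n + (h/6)·(k1 + 2k2 + 2k3 + k4).
t=0.000000, y=0.800000:
  k1 = f(0.000000, 0.800000) = -0.626000
  k2 = f(0.265000, 0.634110) = -0.461350
  k3 = f(0.265000, 0.677742) = -0.420772
  k4 = f(0.530000, 0.576991) = -0.269787
  y ← 0.800000 + (0.53/6)·(k1 + 2k2 + 2k3 + k4) = 0.565031
y(0.53) ≈ 0.5650

0.5650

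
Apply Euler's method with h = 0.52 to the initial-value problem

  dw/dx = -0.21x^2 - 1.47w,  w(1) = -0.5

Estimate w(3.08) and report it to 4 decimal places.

-0.8397

Euler: w_{n+1} = w_n + h·f(x_n, w_n).
x=1.000000, w=-0.500000: f=0.525000 → w ← -0.500000 + 0.52·0.525000 = -0.227000
x=1.520000, w=-0.227000: f=-0.151494 → w ← -0.227000 + 0.52·(-0.151494) = -0.305777
x=2.040000, w=-0.305777: f=-0.424444 → w ← -0.305777 + 0.52·(-0.424444) = -0.526488
x=2.560000, w=-0.526488: f=-0.602319 → w ← -0.526488 + 0.52·(-0.602319) = -0.839694
w(3.08) ≈ -0.8397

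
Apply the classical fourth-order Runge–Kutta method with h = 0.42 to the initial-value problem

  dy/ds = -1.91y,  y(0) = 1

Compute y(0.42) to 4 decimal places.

0.4508

RK4: k1 = f(s_n, y_n); k2 = f(s_n + h/2, y_n + (h/2)·k1); k3 = f(s_n + h/2, y_n + (h/2)·k2); k4 = f(s_n + h, y_n + h·k3); y_{n+1} = y_n + (h/6)·(k1 + 2k2 + 2k3 + k4).
s=0.000000, y=1.000000:
  k1 = f(0.000000, 1.000000) = -1.910000
  k2 = f(0.210000, 0.598900) = -1.143899
  k3 = f(0.210000, 0.759781) = -1.451182
  k4 = f(0.420000, 0.390504) = -0.745862
  y ← 1.000000 + (0.42/6)·(k1 + 2k2 + 2k3 + k4) = 0.450778
y(0.42) ≈ 0.4508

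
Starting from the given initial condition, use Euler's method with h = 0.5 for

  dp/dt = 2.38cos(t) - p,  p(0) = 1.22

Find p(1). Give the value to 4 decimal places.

Euler: p_{n+1} = p_n + h·f(t_n, p_n).
t=0.000000, p=1.220000: f=1.160000 → p ← 1.220000 + 0.5·1.160000 = 1.800000
t=0.500000, p=1.800000: f=0.288646 → p ← 1.800000 + 0.5·0.288646 = 1.944323
p(1) ≈ 1.9443

1.9443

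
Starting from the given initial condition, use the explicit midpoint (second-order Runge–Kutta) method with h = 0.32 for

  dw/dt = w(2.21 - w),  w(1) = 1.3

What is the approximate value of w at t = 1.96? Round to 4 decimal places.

Midpoint: k1 = f(t_n, w_n); k2 = f(t_n + h/2, w_n + (h/2)·k1); w_{n+1} = w_n + h·k2.
t=1.000000, w=1.300000:
  k1 = f(1.000000, 1.300000) = 1.183000
  k2 = f(1.160000, 1.489280) = 1.073354
  w ← 1.300000 + 0.32·1.073354 = 1.643473
t=1.320000, w=1.643473:
  k1 = f(1.320000, 1.643473) = 0.931072
  k2 = f(1.480000, 1.792445) = 0.748445
  w ← 1.643473 + 0.32·0.748445 = 1.882976
t=1.640000, w=1.882976:
  k1 = f(1.640000, 1.882976) = 0.615779
  k2 = f(1.800000, 1.981500) = 0.452772
  w ← 1.882976 + 0.32·0.452772 = 2.027863
w(1.96) ≈ 2.0279

2.0279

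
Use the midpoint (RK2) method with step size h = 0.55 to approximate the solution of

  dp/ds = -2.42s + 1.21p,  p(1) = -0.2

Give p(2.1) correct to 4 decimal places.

Midpoint: k1 = f(s_n, p_n); k2 = f(s_n + h/2, p_n + (h/2)·k1); p_{n+1} = p_n + h·k2.
s=1.000000, p=-0.200000:
  k1 = f(1.000000, -0.200000) = -2.662000
  k2 = f(1.275000, -0.932050) = -4.213280
  p ← -0.200000 + 0.55·(-4.213280) = -2.517304
s=1.550000, p=-2.517304:
  k1 = f(1.550000, -2.517304) = -6.796938
  k2 = f(1.825000, -4.386462) = -9.724119
  p ← -2.517304 + 0.55·(-9.724119) = -7.865570
p(2.1) ≈ -7.8656

-7.8656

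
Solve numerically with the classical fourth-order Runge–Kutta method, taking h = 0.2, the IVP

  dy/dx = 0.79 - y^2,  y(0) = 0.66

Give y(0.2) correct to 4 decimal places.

0.7220

RK4: k1 = f(x_n, y_n); k2 = f(x_n + h/2, y_n + (h/2)·k1); k3 = f(x_n + h/2, y_n + (h/2)·k2); k4 = f(x_n + h, y_n + h·k3); y_{n+1} = y_n + (h/6)·(k1 + 2k2 + 2k3 + k4).
x=0.000000, y=0.660000:
  k1 = f(0.000000, 0.660000) = 0.354400
  k2 = f(0.100000, 0.695440) = 0.306363
  k3 = f(0.100000, 0.690636) = 0.313021
  k4 = f(0.200000, 0.722604) = 0.267843
  y ← 0.660000 + (0.2/6)·(k1 + 2k2 + 2k3 + k4) = 0.722034
y(0.2) ≈ 0.7220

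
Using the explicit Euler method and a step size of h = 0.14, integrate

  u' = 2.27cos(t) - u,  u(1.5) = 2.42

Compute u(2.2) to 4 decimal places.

0.8451

Euler: u_{n+1} = u_n + h·f(t_n, u_n).
t=1.500000, u=2.420000: f=-2.259427 → u ← 2.420000 + 0.14·(-2.259427) = 2.103680
t=1.640000, u=2.103680: f=-2.260647 → u ← 2.103680 + 0.14·(-2.260647) = 1.787190
t=1.780000, u=1.787190: f=-2.258626 → u ← 1.787190 + 0.14·(-2.258626) = 1.470982
t=1.920000, u=1.470982: f=-2.247662 → u ← 1.470982 + 0.14·(-2.247662) = 1.156309
t=2.060000, u=1.156309: f=-2.223035 → u ← 1.156309 + 0.14·(-2.223035) = 0.845085
u(2.2) ≈ 0.8451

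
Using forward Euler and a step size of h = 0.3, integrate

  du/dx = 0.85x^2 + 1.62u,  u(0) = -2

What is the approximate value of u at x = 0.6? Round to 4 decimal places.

Euler: u_{n+1} = u_n + h·f(x_n, u_n).
x=0.000000, u=-2.000000: f=-3.240000 → u ← -2.000000 + 0.3·(-3.240000) = -2.972000
x=0.300000, u=-2.972000: f=-4.738140 → u ← -2.972000 + 0.3·(-4.738140) = -4.393442
u(0.6) ≈ -4.3934

-4.3934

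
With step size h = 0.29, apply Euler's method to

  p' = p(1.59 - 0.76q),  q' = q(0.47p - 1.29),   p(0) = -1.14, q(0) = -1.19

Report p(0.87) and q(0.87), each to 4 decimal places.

Euler on (p,q): p_{n+1} = p_n + h·p', q_{n+1} = q_n + h·q'.
0.000000: (-1.140000, -1.190000); f=(-2.843616, 2.172702) → (-1.964649, -0.559916)
0.290000: (-1.964649, -0.559916); f=(-3.959821, 1.239311) → (-3.112997, -0.200516)
0.580000: (-3.112997, -0.200516); f=(-5.424062, 0.552043) → (-4.685975, -0.040424)
(p(0.87), q(0.87)) ≈ (-4.6860, -0.0404)

-4.6860, -0.0404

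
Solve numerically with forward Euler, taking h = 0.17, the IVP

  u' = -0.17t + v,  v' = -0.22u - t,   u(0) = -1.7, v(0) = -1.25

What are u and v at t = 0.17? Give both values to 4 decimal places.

-1.9125, -1.1864

Euler on (u,v): u_{n+1} = u_n + h·u', v_{n+1} = v_n + h·v'.
0.000000: (-1.700000, -1.250000); f=(-1.250000, 0.374000) → (-1.912500, -1.186420)
(u(0.17), v(0.17)) ≈ (-1.9125, -1.1864)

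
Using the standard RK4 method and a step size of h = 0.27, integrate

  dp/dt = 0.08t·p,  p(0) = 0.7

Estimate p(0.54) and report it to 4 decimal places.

RK4: k1 = f(t_n, p_n); k2 = f(t_n + h/2, p_n + (h/2)·k1); k3 = f(t_n + h/2, p_n + (h/2)·k2); k4 = f(t_n + h, p_n + h·k3); p_{n+1} = p_n + (h/6)·(k1 + 2k2 + 2k3 + k4).
t=0.000000, p=0.700000:
  k1 = f(0.000000, 0.700000) = 0.000000
  k2 = f(0.135000, 0.700000) = 0.007560
  k3 = f(0.135000, 0.701021) = 0.007571
  k4 = f(0.270000, 0.702044) = 0.015164
  p ← 0.700000 + (0.27/6)·(k1 + 2k2 + 2k3 + k4) = 0.702044
t=0.270000, p=0.702044:
  k1 = f(0.270000, 0.702044) = 0.015164
  k2 = f(0.405000, 0.704091) = 0.022813
  k3 = f(0.405000, 0.705124) = 0.022846
  k4 = f(0.540000, 0.708213) = 0.030595
  p ← 0.702044 + (0.27/6)·(k1 + 2k2 + 2k3 + k4) = 0.708213
p(0.54) ≈ 0.7082

0.7082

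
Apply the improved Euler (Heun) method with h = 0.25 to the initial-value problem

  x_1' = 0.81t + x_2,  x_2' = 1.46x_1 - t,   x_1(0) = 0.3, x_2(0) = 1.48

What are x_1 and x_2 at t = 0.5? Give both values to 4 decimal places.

Heun on (x_1,x_2): k1 = f(t_n, state_n); k2 = f(t_n + h, state_n + h·k1); state_{n+1} = state_n + (h/2)·(k1 + k2).
0.000000: (0.300000, 1.480000)
  k1 = (1.480000, 0.438000)
  predictor → (0.670000, 1.589500)
  k2 = (1.792000, 0.728200)
  → (0.709000, 1.625775)
0.250000: (0.709000, 1.625775)
  k1 = (1.828275, 0.785140)
  predictor → (1.166069, 1.822060)
  k2 = (2.227060, 1.202460)
  → (1.215917, 1.874225)
(x_1(0.5), x_2(0.5)) ≈ (1.2159, 1.8742)

1.2159, 1.8742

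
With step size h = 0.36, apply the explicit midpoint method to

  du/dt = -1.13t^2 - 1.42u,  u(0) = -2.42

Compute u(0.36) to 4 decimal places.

-1.5123

Midpoint: k1 = f(t_n, u_n); k2 = f(t_n + h/2, u_n + (h/2)·k1); u_{n+1} = u_n + h·k2.
t=0.000000, u=-2.420000:
  k1 = f(0.000000, -2.420000) = 3.436400
  k2 = f(0.180000, -1.801448) = 2.521444
  u ← -2.420000 + 0.36·2.521444 = -1.512280
u(0.36) ≈ -1.5123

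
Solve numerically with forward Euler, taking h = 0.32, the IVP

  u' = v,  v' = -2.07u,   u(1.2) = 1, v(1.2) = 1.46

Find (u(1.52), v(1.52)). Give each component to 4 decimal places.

Euler on (u,v): u_{n+1} = u_n + h·u', v_{n+1} = v_n + h·v'.
1.200000: (1.000000, 1.460000); f=(1.460000, -2.070000) → (1.467200, 0.797600)
(u(1.52), v(1.52)) ≈ (1.4672, 0.7976)

1.4672, 0.7976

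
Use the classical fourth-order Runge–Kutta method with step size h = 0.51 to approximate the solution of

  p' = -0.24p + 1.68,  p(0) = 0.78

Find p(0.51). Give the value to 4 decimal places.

RK4: k1 = f(x_n, p_n); k2 = f(x_n + h/2, p_n + (h/2)·k1); k3 = f(x_n + h/2, p_n + (h/2)·k2); k4 = f(x_n + h, p_n + h·k3); p_{n+1} = p_n + (h/6)·(k1 + 2k2 + 2k3 + k4).
x=0.000000, p=0.780000:
  k1 = f(0.000000, 0.780000) = 1.492800
  k2 = f(0.255000, 1.160664) = 1.401441
  k3 = f(0.255000, 1.137367) = 1.407032
  k4 = f(0.510000, 1.497586) = 1.320579
  p ← 0.780000 + (0.51/6)·(k1 + 2k2 + 2k3 + k4) = 1.496578
p(0.51) ≈ 1.4966

1.4966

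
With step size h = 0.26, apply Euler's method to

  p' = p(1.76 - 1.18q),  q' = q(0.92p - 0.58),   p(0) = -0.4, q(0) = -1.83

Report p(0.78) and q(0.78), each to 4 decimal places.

Euler on (p,q): p_{n+1} = p_n + h·p', q_{n+1} = q_n + h·q'.
0.000000: (-0.400000, -1.830000); f=(-1.567760, 1.734840) → (-0.807618, -1.378942)
0.260000: (-0.807618, -1.378942); f=(-2.735523, 1.824351) → (-1.518854, -0.904610)
0.520000: (-1.518854, -0.904610); f=(-4.294468, 1.788727) → (-2.635415, -0.439541)
(p(0.78), q(0.78)) ≈ (-2.6354, -0.4395)

-2.6354, -0.4395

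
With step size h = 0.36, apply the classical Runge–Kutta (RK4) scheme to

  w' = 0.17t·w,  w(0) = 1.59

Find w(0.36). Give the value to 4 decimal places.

RK4: k1 = f(t_n, w_n); k2 = f(t_n + h/2, w_n + (h/2)·k1); k3 = f(t_n + h/2, w_n + (h/2)·k2); k4 = f(t_n + h, w_n + h·k3); w_{n+1} = w_n + (h/6)·(k1 + 2k2 + 2k3 + k4).
t=0.000000, w=1.590000:
  k1 = f(0.000000, 1.590000) = 0.000000
  k2 = f(0.180000, 1.590000) = 0.048654
  k3 = f(0.180000, 1.598758) = 0.048922
  k4 = f(0.360000, 1.607612) = 0.098386
  w ← 1.590000 + (0.36/6)·(k1 + 2k2 + 2k3 + k4) = 1.607612
w(0.36) ≈ 1.6076

1.6076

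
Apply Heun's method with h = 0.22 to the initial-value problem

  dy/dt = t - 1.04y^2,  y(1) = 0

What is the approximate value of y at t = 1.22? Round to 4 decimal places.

Heun: k1 = f(t_n, y_n); k2 = f(t_n + h, y_n + h·k1); y_{n+1} = y_n + (h/2)·(k1 + k2).
t=1.000000, y=0.000000:
  k1 = f(1.000000, 0.000000) = 1.000000
  k2 = f(1.220000, 0.220000) = 1.169664
  y ← 0.000000 + (0.22/2)·(1.000000 + 1.169664) = 0.238663
y(1.22) ≈ 0.2387

0.2387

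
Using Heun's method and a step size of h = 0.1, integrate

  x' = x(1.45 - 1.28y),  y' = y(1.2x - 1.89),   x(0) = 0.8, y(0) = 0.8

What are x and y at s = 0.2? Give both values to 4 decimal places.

Heun on (x,y): k1 = f(s_n, state_n); k2 = f(s_n + h, state_n + h·k1); state_{n+1} = state_n + (h/2)·(k1 + k2).
0.000000: (0.800000, 0.800000)
  k1 = (0.340800, -0.744000)
  predictor → (0.834080, 0.725600)
  k2 = (0.434749, -0.645134)
  → (0.838777, 0.730543)
0.100000: (0.838777, 0.730543)
  k1 = (0.431890, -0.645411)
  predictor → (0.881966, 0.666002)
  k2 = (0.526990, -0.553874)
  → (0.886721, 0.670579)
(x(0.2), y(0.2)) ≈ (0.8867, 0.6706)

0.8867, 0.6706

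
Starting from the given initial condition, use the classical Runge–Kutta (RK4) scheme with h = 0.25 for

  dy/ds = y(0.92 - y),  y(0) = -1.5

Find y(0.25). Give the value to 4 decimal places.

RK4: k1 = f(s_n, y_n); k2 = f(s_n + h/2, y_n + (h/2)·k1); k3 = f(s_n + h/2, y_n + (h/2)·k2); k4 = f(s_n + h, y_n + h·k3); y_{n+1} = y_n + (h/6)·(k1 + 2k2 + 2k3 + k4).
s=0.000000, y=-1.500000:
  k1 = f(0.000000, -1.500000) = -3.630000
  k2 = f(0.125000, -1.953750) = -5.614589
  k3 = f(0.125000, -2.201824) = -6.873705
  k4 = f(0.250000, -3.218426) = -13.319220
  y ← -1.500000 + (0.25/6)·(k1 + 2k2 + 2k3 + k4) = -3.246909
y(0.25) ≈ -3.2469

-3.2469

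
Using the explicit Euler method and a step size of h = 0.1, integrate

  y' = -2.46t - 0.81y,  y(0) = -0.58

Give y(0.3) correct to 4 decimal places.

Euler: y_{n+1} = y_n + h·f(t_n, y_n).
t=0.000000, y=-0.580000: f=0.469800 → y ← -0.580000 + 0.1·0.469800 = -0.533020
t=0.100000, y=-0.533020: f=0.185746 → y ← -0.533020 + 0.1·0.185746 = -0.514445
t=0.200000, y=-0.514445: f=-0.075299 → y ← -0.514445 + 0.1·(-0.075299) = -0.521975
y(0.3) ≈ -0.5220

-0.5220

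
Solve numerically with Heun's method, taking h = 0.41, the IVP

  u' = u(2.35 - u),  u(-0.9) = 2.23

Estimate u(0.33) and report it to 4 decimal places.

2.3349

Heun: k1 = f(x_n, u_n); k2 = f(x_n + h, u_n + h·k1); u_{n+1} = u_n + (h/2)·(k1 + k2).
x=-0.900000, u=2.230000:
  k1 = f(-0.900000, 2.230000) = 0.267600
  k2 = f(-0.490000, 2.339716) = 0.024062
  u ← 2.230000 + (0.41/2)·(0.267600 + 0.024062) = 2.289791
x=-0.490000, u=2.289791:
  k1 = f(-0.490000, 2.289791) = 0.137867
  k2 = f(-0.080000, 2.346316) = 0.008644
  u ← 2.289791 + (0.41/2)·(0.137867 + 0.008644) = 2.319825
x=-0.080000, u=2.319825:
  k1 = f(-0.080000, 2.319825) = 0.070000
  k2 = f(0.330000, 2.348525) = 0.003463
  u ← 2.319825 + (0.41/2)·(0.070000 + 0.003463) = 2.334885
u(0.33) ≈ 2.3349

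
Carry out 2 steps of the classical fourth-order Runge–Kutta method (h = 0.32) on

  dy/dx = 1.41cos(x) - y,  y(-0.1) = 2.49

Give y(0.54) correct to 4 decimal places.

RK4: k1 = f(x_n, y_n); k2 = f(x_n + h/2, y_n + (h/2)·k1); k3 = f(x_n + h/2, y_n + (h/2)·k2); k4 = f(x_n + h, y_n + h·k3); y_{n+1} = y_n + (h/6)·(k1 + 2k2 + 2k3 + k4).
x=-0.100000, y=2.490000:
  k1 = f(-0.100000, 2.490000) = -1.087044
  k2 = f(0.060000, 2.316073) = -0.908610
  k3 = f(0.060000, 2.344622) = -0.937160
  k4 = f(0.220000, 2.190109) = -0.814094
  y ← 2.490000 + (0.32/6)·(k1 + 2k2 + 2k3 + k4) = 2.191724
x=0.220000, y=2.191724:
  k1 = f(0.220000, 2.191724) = -0.815708
  k2 = f(0.380000, 2.061211) = -0.751793
  k3 = f(0.380000, 2.071437) = -0.762020
  k4 = f(0.540000, 1.947878) = -0.738508
  y ← 2.191724 + (0.32/6)·(k1 + 2k2 + 2k3 + k4) = 1.947359
y(0.54) ≈ 1.9474

1.9474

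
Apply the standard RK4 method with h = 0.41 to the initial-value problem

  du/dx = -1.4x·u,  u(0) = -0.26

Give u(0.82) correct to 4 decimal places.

RK4: k1 = f(x_n, u_n); k2 = f(x_n + h/2, u_n + (h/2)·k1); k3 = f(x_n + h/2, u_n + (h/2)·k2); k4 = f(x_n + h, u_n + h·k3); u_{n+1} = u_n + (h/6)·(k1 + 2k2 + 2k3 + k4).
x=0.000000, u=-0.260000:
  k1 = f(0.000000, -0.260000) = 0.000000
  k2 = f(0.205000, -0.260000) = 0.074620
  k3 = f(0.205000, -0.244703) = 0.070230
  k4 = f(0.410000, -0.231206) = 0.132712
  u ← -0.260000 + (0.41/6)·(k1 + 2k2 + 2k3 + k4) = -0.231135
x=0.410000, u=-0.231135:
  k1 = f(0.410000, -0.231135) = 0.132672
  k2 = f(0.615000, -0.203938) = 0.175590
  k3 = f(0.615000, -0.195139) = 0.168015
  k4 = f(0.820000, -0.162249) = 0.186262
  u ← -0.231135 + (0.41/6)·(k1 + 2k2 + 2k3 + k4) = -0.162382
u(0.82) ≈ -0.1624

-0.1624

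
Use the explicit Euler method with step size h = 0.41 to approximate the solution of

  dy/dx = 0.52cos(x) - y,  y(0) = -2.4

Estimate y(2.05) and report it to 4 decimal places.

Euler: y_{n+1} = y_n + h·f(x_n, y_n).
x=0.000000, y=-2.400000: f=2.920000 → y ← -2.400000 + 0.41·2.920000 = -1.202800
x=0.410000, y=-1.202800: f=1.679703 → y ← -1.202800 + 0.41·1.679703 = -0.514122
x=0.820000, y=-0.514122: f=0.868877 → y ← -0.514122 + 0.41·0.868877 = -0.157882
x=1.230000, y=-0.157882: f=0.331686 → y ← -0.157882 + 0.41·0.331686 = -0.021891
x=1.640000, y=-0.021891: f=-0.014066 → y ← -0.021891 + 0.41·(-0.014066) = -0.027658
y(2.05) ≈ -0.0277

-0.0277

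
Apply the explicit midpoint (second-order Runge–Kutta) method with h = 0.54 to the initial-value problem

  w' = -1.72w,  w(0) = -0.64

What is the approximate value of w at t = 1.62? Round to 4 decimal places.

-0.0812

Midpoint: k1 = f(t_n, w_n); k2 = f(t_n + h/2, w_n + (h/2)·k1); w_{n+1} = w_n + h·k2.
t=0.000000, w=-0.640000:
  k1 = f(0.000000, -0.640000) = 1.100800
  k2 = f(0.270000, -0.342784) = 0.589588
  w ← -0.640000 + 0.54·0.589588 = -0.321622
t=0.540000, w=-0.321622:
  k1 = f(0.540000, -0.321622) = 0.553190
  k2 = f(0.810000, -0.172261) = 0.296289
  w ← -0.321622 + 0.54·0.296289 = -0.161626
t=1.080000, w=-0.161626:
  k1 = f(1.080000, -0.161626) = 0.277997
  k2 = f(1.350000, -0.086567) = 0.148895
  w ← -0.161626 + 0.54·0.148895 = -0.081223
w(1.62) ≈ -0.0812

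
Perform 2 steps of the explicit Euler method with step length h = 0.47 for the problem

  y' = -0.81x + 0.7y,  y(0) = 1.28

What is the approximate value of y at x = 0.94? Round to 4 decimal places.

2.0819

Euler: y_{n+1} = y_n + h·f(x_n, y_n).
x=0.000000, y=1.280000: f=0.896000 → y ← 1.280000 + 0.47·0.896000 = 1.701120
x=0.470000, y=1.701120: f=0.810084 → y ← 1.701120 + 0.47·0.810084 = 2.081859
y(0.94) ≈ 2.0819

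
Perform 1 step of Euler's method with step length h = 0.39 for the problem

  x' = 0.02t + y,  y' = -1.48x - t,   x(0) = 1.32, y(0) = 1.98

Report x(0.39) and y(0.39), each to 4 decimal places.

Euler on (x,y): x_{n+1} = x_n + h·x', y_{n+1} = y_n + h·y'.
0.000000: (1.320000, 1.980000); f=(1.980000, -1.953600) → (2.092200, 1.218096)
(x(0.39), y(0.39)) ≈ (2.0922, 1.2181)

2.0922, 1.2181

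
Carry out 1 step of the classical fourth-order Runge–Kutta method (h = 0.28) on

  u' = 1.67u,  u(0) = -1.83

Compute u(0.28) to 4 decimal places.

-2.9206

RK4: k1 = f(s_n, u_n); k2 = f(s_n + h/2, u_n + (h/2)·k1); k3 = f(s_n + h/2, u_n + (h/2)·k2); k4 = f(s_n + h, u_n + h·k3); u_{n+1} = u_n + (h/6)·(k1 + 2k2 + 2k3 + k4).
s=0.000000, u=-1.830000:
  k1 = f(0.000000, -1.830000) = -3.056100
  k2 = f(0.140000, -2.257854) = -3.770616
  k3 = f(0.140000, -2.357886) = -3.937670
  k4 = f(0.280000, -2.932548) = -4.897355
  u ← -1.830000 + (0.28/6)·(k1 + 2k2 + 2k3 + k4) = -2.920601
u(0.28) ≈ -2.9206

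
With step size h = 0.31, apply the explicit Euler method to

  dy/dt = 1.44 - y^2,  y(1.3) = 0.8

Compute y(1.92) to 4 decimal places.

1.1539

Euler: y_{n+1} = y_n + h·f(t_n, y_n).
t=1.300000, y=0.800000: f=0.800000 → y ← 0.800000 + 0.31·0.800000 = 1.048000
t=1.610000, y=1.048000: f=0.341696 → y ← 1.048000 + 0.31·0.341696 = 1.153926
y(1.92) ≈ 1.1539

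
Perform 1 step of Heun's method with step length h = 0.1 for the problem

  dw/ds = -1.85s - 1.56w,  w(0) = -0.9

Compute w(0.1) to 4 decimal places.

-0.7798

Heun: k1 = f(s_n, w_n); k2 = f(s_n + h, w_n + h·k1); w_{n+1} = w_n + (h/2)·(k1 + k2).
s=0.000000, w=-0.900000:
  k1 = f(0.000000, -0.900000) = 1.404000
  k2 = f(0.100000, -0.759600) = 0.999976
  w ← -0.900000 + (0.1/2)·(1.404000 + 0.999976) = -0.779801
w(0.1) ≈ -0.7798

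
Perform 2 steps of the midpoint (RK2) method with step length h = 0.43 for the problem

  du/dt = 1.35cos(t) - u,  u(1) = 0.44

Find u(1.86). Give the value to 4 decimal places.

Midpoint: k1 = f(t_n, u_n); k2 = f(t_n + h/2, u_n + (h/2)·k1); u_{n+1} = u_n + h·k2.
t=1.000000, u=0.440000:
  k1 = f(1.000000, 0.440000) = 0.289408
  k2 = f(1.215000, 0.502223) = -0.031968
  u ← 0.440000 + 0.43·(-0.031968) = 0.426254
t=1.430000, u=0.426254:
  k1 = f(1.430000, 0.426254) = -0.236806
  k2 = f(1.645000, 0.375340) = -0.475424
  u ← 0.426254 + 0.43·(-0.475424) = 0.221822
u(1.86) ≈ 0.2218

0.2218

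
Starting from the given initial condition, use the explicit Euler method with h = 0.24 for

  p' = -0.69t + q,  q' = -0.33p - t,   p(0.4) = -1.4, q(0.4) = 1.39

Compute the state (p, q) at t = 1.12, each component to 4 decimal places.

-0.7253, 1.2012

Euler on (p,q): p_{n+1} = p_n + h·p', q_{n+1} = q_n + h·q'.
0.400000: (-1.400000, 1.390000); f=(1.114000, 0.062000) → (-1.132640, 1.404880)
0.640000: (-1.132640, 1.404880); f=(0.963280, -0.266229) → (-0.901453, 1.340985)
0.880000: (-0.901453, 1.340985); f=(0.733785, -0.582521) → (-0.725344, 1.201180)
(p(1.12), q(1.12)) ≈ (-0.7253, 1.2012)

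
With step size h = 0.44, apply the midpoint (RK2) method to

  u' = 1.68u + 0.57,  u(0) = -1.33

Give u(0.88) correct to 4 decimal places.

-4.3515

Midpoint: k1 = f(t_n, u_n); k2 = f(t_n + h/2, u_n + (h/2)·k1); u_{n+1} = u_n + h·k2.
t=0.000000, u=-1.330000:
  k1 = f(0.000000, -1.330000) = -1.664400
  k2 = f(0.220000, -1.696168) = -2.279562
  u ← -1.330000 + 0.44·(-2.279562) = -2.333007
t=0.440000, u=-2.333007:
  k1 = f(0.440000, -2.333007) = -3.349452
  k2 = f(0.660000, -3.069887) = -4.587410
  u ← -2.333007 + 0.44·(-4.587410) = -4.351468
u(0.88) ≈ -4.3515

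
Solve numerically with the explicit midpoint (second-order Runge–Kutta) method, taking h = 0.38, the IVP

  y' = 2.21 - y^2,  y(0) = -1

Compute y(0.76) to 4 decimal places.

0.4542

Midpoint: k1 = f(x_n, y_n); k2 = f(x_n + h/2, y_n + (h/2)·k1); y_{n+1} = y_n + h·k2.
x=0.000000, y=-1.000000:
  k1 = f(0.000000, -1.000000) = 1.210000
  k2 = f(0.190000, -0.770100) = 1.616946
  y ← -1.000000 + 0.38·1.616946 = -0.385561
x=0.380000, y=-0.385561:
  k1 = f(0.380000, -0.385561) = 2.061343
  k2 = f(0.570000, 0.006095) = 2.209963
  y ← -0.385561 + 0.38·2.209963 = 0.454225
y(0.76) ≈ 0.4542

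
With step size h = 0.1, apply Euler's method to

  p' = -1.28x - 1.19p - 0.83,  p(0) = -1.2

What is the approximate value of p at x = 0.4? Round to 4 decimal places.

Euler: p_{n+1} = p_n + h·f(x_n, p_n).
x=0.000000, p=-1.200000: f=0.598000 → p ← -1.200000 + 0.1·0.598000 = -1.140200
x=0.100000, p=-1.140200: f=0.398838 → p ← -1.140200 + 0.1·0.398838 = -1.100316
x=0.200000, p=-1.100316: f=0.223376 → p ← -1.100316 + 0.1·0.223376 = -1.077979
x=0.300000, p=-1.077979: f=0.068795 → p ← -1.077979 + 0.1·0.068795 = -1.071099
p(0.4) ≈ -1.0711

-1.0711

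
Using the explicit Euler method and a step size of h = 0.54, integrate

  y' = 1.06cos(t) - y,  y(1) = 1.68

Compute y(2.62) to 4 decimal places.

-0.0420

Euler: y_{n+1} = y_n + h·f(t_n, y_n).
t=1.000000, y=1.680000: f=-1.107280 → y ← 1.680000 + 0.54·(-1.107280) = 1.082069
t=1.540000, y=1.082069: f=-1.049430 → y ← 1.082069 + 0.54·(-1.049430) = 0.515377
t=2.080000, y=0.515377: f=-1.032108 → y ← 0.515377 + 0.54·(-1.032108) = -0.041961
y(2.62) ≈ -0.0420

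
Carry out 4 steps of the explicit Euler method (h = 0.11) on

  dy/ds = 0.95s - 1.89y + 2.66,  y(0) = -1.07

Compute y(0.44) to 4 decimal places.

Euler: y_{n+1} = y_n + h·f(s_n, y_n).
s=0.000000, y=-1.070000: f=4.682300 → y ← -1.070000 + 0.11·4.682300 = -0.554947
s=0.110000, y=-0.554947: f=3.813350 → y ← -0.554947 + 0.11·3.813350 = -0.135479
s=0.220000, y=-0.135479: f=3.125054 → y ← -0.135479 + 0.11·3.125054 = 0.208277
s=0.330000, y=0.208277: f=2.579856 → y ← 0.208277 + 0.11·2.579856 = 0.492062
y(0.44) ≈ 0.4921

0.4921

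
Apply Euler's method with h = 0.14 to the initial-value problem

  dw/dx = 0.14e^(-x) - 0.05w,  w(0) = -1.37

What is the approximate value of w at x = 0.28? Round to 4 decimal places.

Euler: w_{n+1} = w_n + h·f(x_n, w_n).
x=0.000000, w=-1.370000: f=0.208500 → w ← -1.370000 + 0.14·0.208500 = -1.340810
x=0.140000, w=-1.340810: f=0.188751 → w ← -1.340810 + 0.14·0.188751 = -1.314385
w(0.28) ≈ -1.3144

-1.3144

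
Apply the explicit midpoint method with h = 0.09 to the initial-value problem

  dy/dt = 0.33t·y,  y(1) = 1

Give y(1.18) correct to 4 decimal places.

Midpoint: k1 = f(t_n, y_n); k2 = f(t_n + h/2, y_n + (h/2)·k1); y_{n+1} = y_n + h·k2.
t=1.000000, y=1.000000:
  k1 = f(1.000000, 1.000000) = 0.330000
  k2 = f(1.045000, 1.014850) = 0.349971
  y ← 1.000000 + 0.09·0.349971 = 1.031497
t=1.090000, y=1.031497:
  k1 = f(1.090000, 1.031497) = 0.371030
  k2 = f(1.135000, 1.048194) = 0.392601
  y ← 1.031497 + 0.09·0.392601 = 1.066831
y(1.18) ≈ 1.0668

1.0668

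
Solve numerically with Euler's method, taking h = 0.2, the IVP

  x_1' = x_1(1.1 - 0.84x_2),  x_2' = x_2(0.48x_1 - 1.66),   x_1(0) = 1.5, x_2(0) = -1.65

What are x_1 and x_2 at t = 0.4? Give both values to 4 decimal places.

3.2454, -1.1838

Euler on (x_1,x_2): x_1_{n+1} = x_1_n + h·x_1', x_2_{n+1} = x_2_n + h·x_2'.
0.000000: (1.500000, -1.650000); f=(3.729000, 1.551000) → (2.245800, -1.339800)
0.200000: (2.245800, -1.339800); f=(4.997875, 0.779785) → (3.245375, -1.183843)
(x_1(0.4), x_2(0.4)) ≈ (3.2454, -1.1838)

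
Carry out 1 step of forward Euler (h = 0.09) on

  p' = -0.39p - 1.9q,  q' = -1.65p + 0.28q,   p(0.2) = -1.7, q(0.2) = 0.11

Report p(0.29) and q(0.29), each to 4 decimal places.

Euler on (p,q): p_{n+1} = p_n + h·p', q_{n+1} = q_n + h·q'.
0.200000: (-1.700000, 0.110000); f=(0.454000, 2.835800) → (-1.659140, 0.365222)
(p(0.29), q(0.29)) ≈ (-1.6591, 0.3652)

-1.6591, 0.3652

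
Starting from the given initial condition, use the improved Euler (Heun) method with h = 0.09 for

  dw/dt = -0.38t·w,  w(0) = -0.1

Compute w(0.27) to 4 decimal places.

-0.0986

Heun: k1 = f(t_n, w_n); k2 = f(t_n + h, w_n + h·k1); w_{n+1} = w_n + (h/2)·(k1 + k2).
t=0.000000, w=-0.100000:
  k1 = f(0.000000, -0.100000) = 0.000000
  k2 = f(0.090000, -0.100000) = 0.003420
  w ← -0.100000 + (0.09/2)·(0.000000 + 0.003420) = -0.099846
t=0.090000, w=-0.099846:
  k1 = f(0.090000, -0.099846) = 0.003415
  k2 = f(0.180000, -0.099539) = 0.006808
  w ← -0.099846 + (0.09/2)·(0.003415 + 0.006808) = -0.099386
t=0.180000, w=-0.099386:
  k1 = f(0.180000, -0.099386) = 0.006798
  k2 = f(0.270000, -0.098774) = 0.010134
  w ← -0.099386 + (0.09/2)·(0.006798 + 0.010134) = -0.098624
w(0.27) ≈ -0.0986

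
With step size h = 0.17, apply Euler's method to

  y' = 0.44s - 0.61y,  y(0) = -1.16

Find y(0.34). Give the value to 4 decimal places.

Euler: y_{n+1} = y_n + h·f(s_n, y_n).
s=0.000000, y=-1.160000: f=0.707600 → y ← -1.160000 + 0.17·0.707600 = -1.039708
s=0.170000, y=-1.039708: f=0.709022 → y ← -1.039708 + 0.17·0.709022 = -0.919174
y(0.34) ≈ -0.9192

-0.9192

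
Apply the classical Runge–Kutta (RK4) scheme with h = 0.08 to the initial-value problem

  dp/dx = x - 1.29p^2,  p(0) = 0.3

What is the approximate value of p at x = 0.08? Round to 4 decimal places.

RK4: k1 = f(x_n, p_n); k2 = f(x_n + h/2, p_n + (h/2)·k1); k3 = f(x_n + h/2, p_n + (h/2)·k2); k4 = f(x_n + h, p_n + h·k3); p_{n+1} = p_n + (h/6)·(k1 + 2k2 + 2k3 + k4).
x=0.000000, p=0.300000:
  k1 = f(0.000000, 0.300000) = -0.116100
  k2 = f(0.040000, 0.295356) = -0.072533
  k3 = f(0.040000, 0.297099) = -0.073865
  k4 = f(0.080000, 0.294091) = -0.031571
  p ← 0.300000 + (0.08/6)·(k1 + 2k2 + 2k3 + k4) = 0.294127
p(0.08) ≈ 0.2941

0.2941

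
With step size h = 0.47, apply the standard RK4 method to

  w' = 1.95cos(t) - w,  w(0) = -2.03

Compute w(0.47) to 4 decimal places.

-0.5681

RK4: k1 = f(t_n, w_n); k2 = f(t_n + h/2, w_n + (h/2)·k1); k3 = f(t_n + h/2, w_n + (h/2)·k2); k4 = f(t_n + h, w_n + h·k3); w_{n+1} = w_n + (h/6)·(k1 + 2k2 + 2k3 + k4).
t=0.000000, w=-2.030000:
  k1 = f(0.000000, -2.030000) = 3.980000
  k2 = f(0.235000, -1.094700) = 2.991103
  k3 = f(0.235000, -1.327091) = 3.223494
  k4 = f(0.470000, -0.514958) = 2.253516
  w ← -2.030000 + (0.47/6)·(k1 + 2k2 + 2k3 + k4) = -0.568088
w(0.47) ≈ -0.5681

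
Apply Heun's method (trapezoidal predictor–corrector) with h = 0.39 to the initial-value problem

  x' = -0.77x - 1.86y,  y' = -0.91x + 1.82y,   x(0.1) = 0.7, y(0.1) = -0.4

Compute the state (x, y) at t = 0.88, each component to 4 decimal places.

1.8318, -2.7845

Heun on (x,y): k1 = f(t_n, state_n); k2 = f(t_n + h, state_n + h·k1); state_{n+1} = state_n + (h/2)·(k1 + k2).
0.100000: (0.700000, -0.400000)
  k1 = (0.205000, -1.365000)
  predictor → (0.779950, -0.932350)
  k2 = (1.133610, -2.406632)
  → (0.961029, -1.135468)
0.490000: (0.961029, -1.135468)
  k1 = (1.371979, -2.941088)
  predictor → (1.496100, -2.282493)
  k2 = (3.093439, -5.515588)
  → (1.831785, -2.784520)
(x(0.88), y(0.88)) ≈ (1.8318, -2.7845)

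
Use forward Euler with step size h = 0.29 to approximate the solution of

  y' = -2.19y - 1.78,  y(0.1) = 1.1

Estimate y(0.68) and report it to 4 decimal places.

Euler: y_{n+1} = y_n + h·f(t_n, y_n).
t=0.100000, y=1.100000: f=-4.189000 → y ← 1.100000 + 0.29·(-4.189000) = -0.114810
t=0.390000, y=-0.114810: f=-1.528566 → y ← -0.114810 + 0.29·(-1.528566) = -0.558094
y(0.68) ≈ -0.5581

-0.5581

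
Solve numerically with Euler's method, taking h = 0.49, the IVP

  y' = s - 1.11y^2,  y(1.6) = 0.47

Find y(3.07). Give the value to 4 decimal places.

1.5656

Euler: y_{n+1} = y_n + h·f(s_n, y_n).
s=1.600000, y=0.470000: f=1.354801 → y ← 0.470000 + 0.49·1.354801 = 1.133852
s=2.090000, y=1.133852: f=0.662960 → y ← 1.133852 + 0.49·0.662960 = 1.458703
s=2.580000, y=1.458703: f=0.218126 → y ← 1.458703 + 0.49·0.218126 = 1.565585
y(3.07) ≈ 1.5656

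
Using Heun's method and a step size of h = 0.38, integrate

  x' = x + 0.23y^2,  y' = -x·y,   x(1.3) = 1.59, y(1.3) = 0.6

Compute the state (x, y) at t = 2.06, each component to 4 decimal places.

Heun on (x,y): k1 = f(t_n, state_n); k2 = f(t_n + h, state_n + h·k1); state_{n+1} = state_n + (h/2)·(k1 + k2).
1.300000: (1.590000, 0.600000)
  k1 = (1.672800, -0.954000)
  predictor → (2.225664, 0.237480)
  k2 = (2.238635, -0.528551)
  → (2.333173, 0.318315)
1.680000: (2.333173, 0.318315)
  k1 = (2.356477, -0.742685)
  predictor → (3.228634, 0.036095)
  k2 = (3.228934, -0.116538)
  → (3.394401, 0.155063)
(x(2.06), y(2.06)) ≈ (3.3944, 0.1551)

3.3944, 0.1551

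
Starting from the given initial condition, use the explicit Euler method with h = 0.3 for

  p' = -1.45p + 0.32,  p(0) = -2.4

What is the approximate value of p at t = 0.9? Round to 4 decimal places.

-0.2520

Euler: p_{n+1} = p_n + h·f(t_n, p_n).
t=0.000000, p=-2.400000: f=3.800000 → p ← -2.400000 + 0.3·3.800000 = -1.260000
t=0.300000, p=-1.260000: f=2.147000 → p ← -1.260000 + 0.3·2.147000 = -0.615900
t=0.600000, p=-0.615900: f=1.213055 → p ← -0.615900 + 0.3·1.213055 = -0.251984
p(0.9) ≈ -0.2520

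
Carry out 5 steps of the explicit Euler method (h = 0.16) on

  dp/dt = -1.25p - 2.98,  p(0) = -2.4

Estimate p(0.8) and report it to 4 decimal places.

-2.3892

Euler: p_{n+1} = p_n + h·f(t_n, p_n).
t=0.000000, p=-2.400000: f=0.020000 → p ← -2.400000 + 0.16·0.020000 = -2.396800
t=0.160000, p=-2.396800: f=0.016000 → p ← -2.396800 + 0.16·0.016000 = -2.394240
t=0.320000, p=-2.394240: f=0.012800 → p ← -2.394240 + 0.16·0.012800 = -2.392192
t=0.480000, p=-2.392192: f=0.010240 → p ← -2.392192 + 0.16·0.010240 = -2.390554
t=0.640000, p=-2.390554: f=0.008192 → p ← -2.390554 + 0.16·0.008192 = -2.389243
p(0.8) ≈ -2.3892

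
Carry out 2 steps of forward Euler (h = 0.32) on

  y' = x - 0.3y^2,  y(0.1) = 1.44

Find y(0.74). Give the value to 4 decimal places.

1.2518

Euler: y_{n+1} = y_n + h·f(x_n, y_n).
x=0.100000, y=1.440000: f=-0.522080 → y ← 1.440000 + 0.32·(-0.522080) = 1.272934
x=0.420000, y=1.272934: f=-0.066109 → y ← 1.272934 + 0.32·(-0.066109) = 1.251780
y(0.74) ≈ 1.2518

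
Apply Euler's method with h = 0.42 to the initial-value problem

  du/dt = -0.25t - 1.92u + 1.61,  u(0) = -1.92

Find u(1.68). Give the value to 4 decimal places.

0.6836

Euler: u_{n+1} = u_n + h·f(t_n, u_n).
t=0.000000, u=-1.920000: f=5.296400 → u ← -1.920000 + 0.42·5.296400 = 0.304488
t=0.420000, u=0.304488: f=0.920383 → u ← 0.304488 + 0.42·0.920383 = 0.691049
t=0.840000, u=0.691049: f=0.073186 → u ← 0.691049 + 0.42·0.073186 = 0.721787
t=1.260000, u=0.721787: f=-0.090831 → u ← 0.721787 + 0.42·(-0.090831) = 0.683638
u(1.68) ≈ 0.6836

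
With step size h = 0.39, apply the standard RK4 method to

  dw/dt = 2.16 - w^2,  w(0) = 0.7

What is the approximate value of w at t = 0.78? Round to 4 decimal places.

1.3640

RK4: k1 = f(t_n, w_n); k2 = f(t_n + h/2, w_n + (h/2)·k1); k3 = f(t_n + h/2, w_n + (h/2)·k2); k4 = f(t_n + h, w_n + h·k3); w_{n+1} = w_n + (h/6)·(k1 + 2k2 + 2k3 + k4).
t=0.000000, w=0.700000:
  k1 = f(0.000000, 0.700000) = 1.670000
  k2 = f(0.195000, 1.025650) = 1.108042
  k3 = f(0.195000, 0.916068) = 1.320819
  k4 = f(0.390000, 1.215119) = 0.683485
  w ← 0.700000 + (0.39/6)·(k1 + 2k2 + 2k3 + k4) = 1.168728
t=0.390000, w=1.168728:
  k1 = f(0.390000, 1.168728) = 0.794074
  k2 = f(0.585000, 1.323573) = 0.408155
  k3 = f(0.585000, 1.248319) = 0.601701
  k4 = f(0.780000, 1.403392) = 0.190492
  w ← 1.168728 + (0.39/6)·(k1 + 2k2 + 2k3 + k4) = 1.364006
w(0.78) ≈ 1.3640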